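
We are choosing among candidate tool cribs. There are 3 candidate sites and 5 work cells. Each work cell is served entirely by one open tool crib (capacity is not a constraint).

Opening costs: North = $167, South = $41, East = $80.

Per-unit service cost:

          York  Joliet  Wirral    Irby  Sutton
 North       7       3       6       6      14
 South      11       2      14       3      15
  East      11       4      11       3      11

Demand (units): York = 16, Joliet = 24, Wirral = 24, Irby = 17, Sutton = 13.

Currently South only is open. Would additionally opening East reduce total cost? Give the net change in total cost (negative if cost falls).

Yes — net change −44 (cost falls by 44).

Current service cost with {South}: 806.
Adding East: each work cell re-picks its cheapest; new service cost 682, saving 124.
Extra fixed cost: 80. Net change = 80 − 124 = -44.
(Totals: 847 → 803.)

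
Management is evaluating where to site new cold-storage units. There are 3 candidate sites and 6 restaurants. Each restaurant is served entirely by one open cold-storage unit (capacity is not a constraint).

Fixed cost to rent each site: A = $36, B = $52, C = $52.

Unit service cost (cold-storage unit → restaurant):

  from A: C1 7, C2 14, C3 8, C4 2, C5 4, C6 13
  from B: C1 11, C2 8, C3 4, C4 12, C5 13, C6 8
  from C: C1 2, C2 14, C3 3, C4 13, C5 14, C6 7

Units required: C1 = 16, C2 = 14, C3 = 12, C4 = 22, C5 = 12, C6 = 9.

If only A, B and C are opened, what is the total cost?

Total cost: 475

Each restaurant is assigned to its cheapest site among the open ones.
{A, B, C}: C1→C 2·16=32, C2→B 8·14=112, C3→C 3·12=36, C4→A 2·22=44, C5→A 4·12=48, C6→C 7·9=63. Service 335; fixed 140; total 475.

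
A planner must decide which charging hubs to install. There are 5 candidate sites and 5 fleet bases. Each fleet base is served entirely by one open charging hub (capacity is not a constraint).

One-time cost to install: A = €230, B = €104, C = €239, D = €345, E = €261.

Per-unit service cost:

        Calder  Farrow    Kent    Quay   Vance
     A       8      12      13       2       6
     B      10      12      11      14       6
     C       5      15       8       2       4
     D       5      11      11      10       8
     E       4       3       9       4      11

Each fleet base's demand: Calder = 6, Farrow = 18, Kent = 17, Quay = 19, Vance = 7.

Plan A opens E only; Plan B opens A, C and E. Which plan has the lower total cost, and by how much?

Plan A: {E}: Calder→E 4·6=24, Farrow→E 3·18=54, Kent→E 9·17=153, Quay→E 4·19=76, Vance→E 11·7=77. Service 384; fixed 261; total 645.
Plan B: {A, C, E}: Calder→E 4·6=24, Farrow→E 3·18=54, Kent→C 8·17=136, Quay→A 2·19=38, Vance→C 4·7=28. Service 280; fixed 730; total 1010.
Difference: |645 − 1010| = 365.

Plan A is cheaper by 365.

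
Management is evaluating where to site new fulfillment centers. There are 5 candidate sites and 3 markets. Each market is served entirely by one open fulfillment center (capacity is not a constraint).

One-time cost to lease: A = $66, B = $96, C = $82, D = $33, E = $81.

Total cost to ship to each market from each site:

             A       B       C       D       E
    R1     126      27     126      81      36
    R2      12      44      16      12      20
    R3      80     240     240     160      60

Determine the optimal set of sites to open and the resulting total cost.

Open E only; minimum total cost 197.

For any fixed open set, each market goes to its cheapest open site; total = fixed + service.
{E}: R1→E 36, R2→E 20, R3→E 60. Service 116; fixed 81; total 197.
{D, E}: service 108 + fixed 114 = 222
{A, E}: service 108 + fixed 147 = 255
{A, B, C, D, E}: service 99 + fixed 358 = 457
No other subset beats 197.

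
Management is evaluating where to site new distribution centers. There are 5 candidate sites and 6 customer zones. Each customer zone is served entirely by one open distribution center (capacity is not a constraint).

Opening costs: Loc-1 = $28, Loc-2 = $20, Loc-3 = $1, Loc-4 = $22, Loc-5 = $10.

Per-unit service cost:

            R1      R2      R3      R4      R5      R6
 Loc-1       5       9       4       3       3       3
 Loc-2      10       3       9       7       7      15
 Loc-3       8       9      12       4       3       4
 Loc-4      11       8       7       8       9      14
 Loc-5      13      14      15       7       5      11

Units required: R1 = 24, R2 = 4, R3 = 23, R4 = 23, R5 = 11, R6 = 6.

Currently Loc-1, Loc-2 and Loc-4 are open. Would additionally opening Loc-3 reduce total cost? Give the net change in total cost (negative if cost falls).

No — net change +1 (cost rises by 1).

Current service cost with {Loc-1, Loc-2, Loc-4}: 344.
Adding Loc-3: each customer zone re-picks its cheapest; new service cost 344, saving 0.
Extra fixed cost: 1. Net change = 1 − 0 = 1.
(Totals: 414 → 415.)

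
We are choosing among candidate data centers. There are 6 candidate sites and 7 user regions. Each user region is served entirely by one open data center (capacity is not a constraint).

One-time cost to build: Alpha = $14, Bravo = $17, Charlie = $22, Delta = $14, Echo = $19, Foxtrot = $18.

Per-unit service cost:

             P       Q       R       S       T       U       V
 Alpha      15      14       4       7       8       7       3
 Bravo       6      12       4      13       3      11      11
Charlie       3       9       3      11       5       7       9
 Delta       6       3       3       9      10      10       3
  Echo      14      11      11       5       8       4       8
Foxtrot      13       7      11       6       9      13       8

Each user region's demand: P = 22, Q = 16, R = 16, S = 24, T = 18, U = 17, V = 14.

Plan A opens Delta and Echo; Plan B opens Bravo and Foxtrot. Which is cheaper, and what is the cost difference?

Plan A is cheaper by 205.

Plan A: {Delta, Echo}: P→Delta 6·22=132, Q→Delta 3·16=48, R→Delta 3·16=48, S→Echo 5·24=120, T→Echo 8·18=144, U→Echo 4·17=68, V→Delta 3·14=42. Service 602; fixed 33; total 635.
Plan B: {Bravo, Foxtrot}: P→Bravo 6·22=132, Q→Foxtrot 7·16=112, R→Bravo 4·16=64, S→Foxtrot 6·24=144, T→Bravo 3·18=54, U→Bravo 11·17=187, V→Foxtrot 8·14=112. Service 805; fixed 35; total 840.
Difference: |635 − 840| = 205.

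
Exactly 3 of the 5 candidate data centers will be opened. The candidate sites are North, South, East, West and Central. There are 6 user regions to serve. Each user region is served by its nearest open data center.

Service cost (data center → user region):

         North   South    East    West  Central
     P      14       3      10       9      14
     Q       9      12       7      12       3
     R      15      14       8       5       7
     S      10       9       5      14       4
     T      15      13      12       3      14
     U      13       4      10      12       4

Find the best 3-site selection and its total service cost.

Choose South, West and Central; total service cost 22.

With exactly 3 open, each user region uses its cheapest among the chosen.
{South, West, Central}: P→South 3, Q→Central 3, R→West 5, S→Central 4, T→West 3, U→South 4. Service cost 22.
{South, East, West}: service cost 27
{North, West, Central}: service cost 28
Among all 10 size-3 choices, {South, West, Central} is lowest.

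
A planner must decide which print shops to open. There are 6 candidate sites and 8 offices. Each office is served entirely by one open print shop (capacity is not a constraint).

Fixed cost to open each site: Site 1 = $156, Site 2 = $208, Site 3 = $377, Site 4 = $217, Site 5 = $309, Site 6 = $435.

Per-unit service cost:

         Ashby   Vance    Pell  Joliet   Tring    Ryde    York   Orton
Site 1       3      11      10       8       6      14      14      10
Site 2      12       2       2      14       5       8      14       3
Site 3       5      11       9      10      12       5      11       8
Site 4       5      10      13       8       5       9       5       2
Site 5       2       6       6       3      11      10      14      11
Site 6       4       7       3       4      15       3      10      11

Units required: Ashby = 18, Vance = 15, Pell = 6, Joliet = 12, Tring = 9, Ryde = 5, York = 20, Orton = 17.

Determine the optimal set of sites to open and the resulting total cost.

For any fixed open set, each office goes to its cheapest open site; total = fixed + service.
{Site 4}: Ashby→Site 4 5·18=90, Vance→Site 4 10·15=150, Pell→Site 4 13·6=78, Joliet→Site 4 8·12=96, Tring→Site 4 5·9=45, Ryde→Site 4 9·5=45, York→Site 4 5·20=100, Orton→Site 4 2·17=34. Service 638; fixed 217; total 855.
{Site 2, Site 4}: service 447 + fixed 425 = 872
{Site 4, Site 5}: Ashby→Site 5 2·18=36, Vance→Site 5 6·15=90, Pell→Site 5 6·6=36, Joliet→Site 5 3·12=36, Tring→Site 4 5·9=45, Ryde→Site 4 9·5=45, York→Site 4 5·20=100, Orton→Site 4 2·17=34. Service 422; fixed 526; total 948.
{Site 1, Site 2, Site 3, Site 4, Site 5, Site 6}: Ashby→Site 5 2·18=36, Vance→Site 2 2·15=30, Pell→Site 2 2·6=12, Joliet→Site 5 3·12=36, Tring→Site 2 5·9=45, Ryde→Site 6 3·5=15, York→Site 4 5·20=100, Orton→Site 4 2·17=34. Service 308; fixed 1702; total 2010.
No other subset beats 855.

Open Site 4 only; minimum total cost 855.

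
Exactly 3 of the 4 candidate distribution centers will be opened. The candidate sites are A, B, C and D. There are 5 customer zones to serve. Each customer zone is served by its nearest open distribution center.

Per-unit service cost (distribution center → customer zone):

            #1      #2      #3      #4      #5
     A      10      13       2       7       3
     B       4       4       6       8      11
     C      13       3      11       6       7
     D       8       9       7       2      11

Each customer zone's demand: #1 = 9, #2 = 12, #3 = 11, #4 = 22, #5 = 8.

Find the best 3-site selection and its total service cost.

Choose A, B and D; total service cost 174.

With exactly 3 open, each customer zone uses its cheapest among the chosen.
{A, B, D}: #1→B 4·9=36, #2→B 4·12=48, #3→A 2·11=22, #4→D 2·22=44, #5→A 3·8=24. Service cost 174.
{A, C, D}: service cost 198
{B, C, D}: service cost 238
Among all 4 size-3 choices, {A, B, D} is lowest.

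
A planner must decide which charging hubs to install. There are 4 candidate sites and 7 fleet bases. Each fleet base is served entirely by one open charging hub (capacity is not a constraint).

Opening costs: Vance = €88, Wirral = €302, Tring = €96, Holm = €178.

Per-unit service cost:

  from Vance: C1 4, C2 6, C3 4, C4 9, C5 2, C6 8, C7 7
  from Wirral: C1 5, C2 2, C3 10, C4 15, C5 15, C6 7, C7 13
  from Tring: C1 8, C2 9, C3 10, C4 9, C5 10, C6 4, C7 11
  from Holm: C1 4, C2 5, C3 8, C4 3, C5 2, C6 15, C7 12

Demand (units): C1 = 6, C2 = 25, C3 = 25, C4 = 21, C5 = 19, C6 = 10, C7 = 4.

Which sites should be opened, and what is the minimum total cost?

For any fixed open set, each fleet base goes to its cheapest open site; total = fixed + service.
{Vance}: C1→Vance 4·6=24, C2→Vance 6·25=150, C3→Vance 4·25=100, C4→Vance 9·21=189, C5→Vance 2·19=38, C6→Vance 8·10=80, C7→Vance 7·4=28. Service 609; fixed 88; total 697.
{Vance, Holm}: service 458 + fixed 266 = 724
{Vance, Tring}: C1→Vance 4·6=24, C2→Vance 6·25=150, C3→Vance 4·25=100, C4→Vance 9·21=189, C5→Vance 2·19=38, C6→Tring 4·10=40, C7→Vance 7·4=28. Service 569; fixed 184; total 753.
{Vance, Wirral, Tring, Holm}: service 343 + fixed 664 = 1007
No other subset beats 697.

Open Vance only; minimum total cost 697.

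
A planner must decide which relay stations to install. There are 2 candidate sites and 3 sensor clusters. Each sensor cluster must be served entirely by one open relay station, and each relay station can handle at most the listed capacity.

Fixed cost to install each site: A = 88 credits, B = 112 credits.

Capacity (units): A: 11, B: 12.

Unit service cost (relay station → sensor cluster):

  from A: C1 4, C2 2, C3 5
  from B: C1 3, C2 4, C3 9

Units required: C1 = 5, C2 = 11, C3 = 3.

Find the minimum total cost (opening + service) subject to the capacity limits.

Open {A, B}: C1→B 3·5=15, C2→A 2·11=22, C3→B 9·3=27.
Loads: A carries 11/11, B carries 8/12. Service 64; fixed 200; total 264.
Next best feasible plan costs 279.

Minimum total cost: 264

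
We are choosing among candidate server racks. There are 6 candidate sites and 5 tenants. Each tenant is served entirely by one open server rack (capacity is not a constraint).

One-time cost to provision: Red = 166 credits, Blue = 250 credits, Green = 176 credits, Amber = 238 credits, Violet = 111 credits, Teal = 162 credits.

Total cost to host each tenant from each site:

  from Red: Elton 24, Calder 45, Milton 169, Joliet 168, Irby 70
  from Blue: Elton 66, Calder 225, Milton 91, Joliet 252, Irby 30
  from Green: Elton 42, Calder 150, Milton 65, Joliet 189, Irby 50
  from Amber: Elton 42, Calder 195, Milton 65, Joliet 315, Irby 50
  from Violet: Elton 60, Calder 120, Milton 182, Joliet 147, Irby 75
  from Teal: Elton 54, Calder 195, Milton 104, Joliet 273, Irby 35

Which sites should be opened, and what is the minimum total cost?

Open Red only; minimum total cost 642.

For any fixed open set, each tenant goes to its cheapest open site; total = fixed + service.
{Red}: Elton→Red 24, Calder→Red 45, Milton→Red 169, Joliet→Red 168, Irby→Red 70. Service 476; fixed 166; total 642.
{Green}: service 496 + fixed 176 = 672
{Red, Green}: service 352 + fixed 342 = 694
{Red, Blue, Green, Amber, Violet, Teal}: Elton→Red 24, Calder→Red 45, Milton→Green 65, Joliet→Violet 147, Irby→Blue 30. Service 311; fixed 1103; total 1414.
No other subset beats 642.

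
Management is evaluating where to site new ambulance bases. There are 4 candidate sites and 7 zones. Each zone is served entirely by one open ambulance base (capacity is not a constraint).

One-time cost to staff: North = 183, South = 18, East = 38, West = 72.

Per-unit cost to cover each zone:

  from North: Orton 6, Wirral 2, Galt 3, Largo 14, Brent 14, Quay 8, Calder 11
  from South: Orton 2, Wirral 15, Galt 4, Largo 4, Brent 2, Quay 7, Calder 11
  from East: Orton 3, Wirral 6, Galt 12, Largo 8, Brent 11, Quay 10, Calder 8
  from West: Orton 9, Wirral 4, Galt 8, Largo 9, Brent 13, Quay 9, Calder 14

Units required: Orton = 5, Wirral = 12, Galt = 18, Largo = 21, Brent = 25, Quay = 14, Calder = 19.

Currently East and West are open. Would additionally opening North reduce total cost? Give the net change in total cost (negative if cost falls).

No — net change +55 (cost rises by 55).

Current service cost with {East, West}: 928.
Adding North: each zone re-picks its cheapest; new service cost 800, saving 128.
Extra fixed cost: 183. Net change = 183 − 128 = 55.
(Totals: 1038 → 1093.)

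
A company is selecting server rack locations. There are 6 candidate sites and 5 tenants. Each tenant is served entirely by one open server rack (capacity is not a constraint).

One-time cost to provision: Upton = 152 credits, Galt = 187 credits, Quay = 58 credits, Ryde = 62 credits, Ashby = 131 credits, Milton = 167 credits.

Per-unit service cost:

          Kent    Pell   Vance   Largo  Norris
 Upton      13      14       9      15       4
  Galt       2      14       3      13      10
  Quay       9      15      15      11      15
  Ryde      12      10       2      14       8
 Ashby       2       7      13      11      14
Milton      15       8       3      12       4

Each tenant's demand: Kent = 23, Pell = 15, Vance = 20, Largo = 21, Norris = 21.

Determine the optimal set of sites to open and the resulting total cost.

For any fixed open set, each tenant goes to its cheapest open site; total = fixed + service.
{Ryde, Ashby}: Kent→Ashby 2·23=46, Pell→Ashby 7·15=105, Vance→Ryde 2·20=40, Largo→Ashby 11·21=231, Norris→Ryde 8·21=168. Service 590; fixed 193; total 783.
{Ashby, Milton}: service 526 + fixed 298 = 824
{Quay, Ryde, Ashby}: Kent→Ashby 2·23=46, Pell→Ashby 7·15=105, Vance→Ryde 2·20=40, Largo→Quay 11·21=231, Norris→Ryde 8·21=168. Service 590; fixed 251; total 841.
{Upton, Galt, Quay, Ryde, Ashby, Milton}: Kent→Galt 2·23=46, Pell→Ashby 7·15=105, Vance→Ryde 2·20=40, Largo→Quay 11·21=231, Norris→Upton 4·21=84. Service 506; fixed 757; total 1263.
No other subset beats 783.

Open Ryde and Ashby; minimum total cost 783.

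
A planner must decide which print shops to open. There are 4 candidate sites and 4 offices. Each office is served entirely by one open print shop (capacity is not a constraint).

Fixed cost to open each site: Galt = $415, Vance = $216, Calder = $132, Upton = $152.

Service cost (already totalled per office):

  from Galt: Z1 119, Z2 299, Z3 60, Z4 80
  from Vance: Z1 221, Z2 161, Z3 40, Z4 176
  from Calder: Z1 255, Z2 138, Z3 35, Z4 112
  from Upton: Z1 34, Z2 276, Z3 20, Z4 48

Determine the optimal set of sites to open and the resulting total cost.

Open Calder and Upton; minimum total cost 524.

For any fixed open set, each office goes to its cheapest open site; total = fixed + service.
{Calder, Upton}: Z1→Upton 34, Z2→Calder 138, Z3→Upton 20, Z4→Upton 48. Service 240; fixed 284; total 524.
{Upton}: service 378 + fixed 152 = 530
{Vance, Upton}: service 263 + fixed 368 = 631
{Galt, Vance, Calder, Upton}: Z1→Upton 34, Z2→Calder 138, Z3→Upton 20, Z4→Upton 48. Service 240; fixed 915; total 1155.
No other subset beats 524.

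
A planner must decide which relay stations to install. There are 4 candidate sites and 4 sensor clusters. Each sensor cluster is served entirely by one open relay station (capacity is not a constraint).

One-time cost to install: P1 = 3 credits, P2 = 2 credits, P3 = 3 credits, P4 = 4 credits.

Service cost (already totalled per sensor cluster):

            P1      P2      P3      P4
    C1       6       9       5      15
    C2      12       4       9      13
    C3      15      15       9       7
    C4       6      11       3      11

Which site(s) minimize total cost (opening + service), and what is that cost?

For any fixed open set, each sensor cluster goes to its cheapest open site; total = fixed + service.
{P2, P3}: C1→P3 5, C2→P2 4, C3→P3 9, C4→P3 3. Service 21; fixed 5; total 26.
{P2, P3, P4}: C1→P3 5, C2→P2 4, C3→P4 7, C4→P3 3. Service 19; fixed 9; total 28.
{P1, P2, P3}: service 21 + fixed 8 = 29
{P1, P2, P3, P4}: C1→P3 5, C2→P2 4, C3→P4 7, C4→P3 3. Service 19; fixed 12; total 31.
No other subset beats 26.

Open P2 and P3; minimum total cost 26.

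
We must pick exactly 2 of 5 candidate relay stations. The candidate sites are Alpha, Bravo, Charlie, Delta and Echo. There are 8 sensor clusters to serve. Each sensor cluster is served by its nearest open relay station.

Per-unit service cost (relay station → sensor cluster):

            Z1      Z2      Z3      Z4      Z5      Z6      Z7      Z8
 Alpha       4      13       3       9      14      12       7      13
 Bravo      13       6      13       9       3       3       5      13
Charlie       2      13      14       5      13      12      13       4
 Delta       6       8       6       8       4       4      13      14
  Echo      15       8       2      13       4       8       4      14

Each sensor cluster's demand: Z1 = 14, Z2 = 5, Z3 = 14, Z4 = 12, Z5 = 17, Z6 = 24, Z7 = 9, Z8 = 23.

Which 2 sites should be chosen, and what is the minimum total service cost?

With exactly 2 open, each sensor cluster uses its cheapest among the chosen.
{Charlie, Echo}: Z1→Charlie 2·14=28, Z2→Echo 8·5=40, Z3→Echo 2·14=28, Z4→Charlie 5·12=60, Z5→Echo 4·17=68, Z6→Echo 8·24=192, Z7→Echo 4·9=36, Z8→Charlie 4·23=92. Service cost 544.
{Bravo, Charlie}: service cost 560
{Charlie, Delta}: service cost 585
Among all 10 size-2 choices, {Charlie, Echo} is lowest.

Choose Charlie and Echo; total service cost 544.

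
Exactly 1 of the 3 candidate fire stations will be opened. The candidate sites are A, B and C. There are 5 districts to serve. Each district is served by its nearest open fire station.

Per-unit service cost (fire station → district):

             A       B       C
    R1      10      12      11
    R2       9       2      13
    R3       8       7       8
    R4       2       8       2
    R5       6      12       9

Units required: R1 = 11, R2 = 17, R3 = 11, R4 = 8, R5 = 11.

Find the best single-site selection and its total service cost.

Choose A only; total service cost 433.

With exactly 1 open, each district uses its cheapest among the chosen.
{A}: R1→A 10·11=110, R2→A 9·17=153, R3→A 8·11=88, R4→A 2·8=16, R5→A 6·11=66. Service cost 433.
{B}: service cost 439
{C}: service cost 545
Among all 3 size-1 choices, {A} is lowest.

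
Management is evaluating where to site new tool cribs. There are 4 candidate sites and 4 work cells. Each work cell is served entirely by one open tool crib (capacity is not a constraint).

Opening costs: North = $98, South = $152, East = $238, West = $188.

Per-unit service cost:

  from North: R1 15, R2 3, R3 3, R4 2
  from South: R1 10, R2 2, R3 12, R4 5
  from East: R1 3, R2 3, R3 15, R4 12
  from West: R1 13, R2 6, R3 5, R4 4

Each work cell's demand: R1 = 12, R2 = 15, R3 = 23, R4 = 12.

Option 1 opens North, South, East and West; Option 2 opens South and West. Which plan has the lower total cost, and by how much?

Option 2 is cheaper by 182.

Option 1: {North, South, East, West}: R1→East 3·12=36, R2→South 2·15=30, R3→North 3·23=69, R4→North 2·12=24. Service 159; fixed 676; total 835.
Option 2: {South, West}: R1→South 10·12=120, R2→South 2·15=30, R3→West 5·23=115, R4→West 4·12=48. Service 313; fixed 340; total 653.
Difference: |835 − 653| = 182.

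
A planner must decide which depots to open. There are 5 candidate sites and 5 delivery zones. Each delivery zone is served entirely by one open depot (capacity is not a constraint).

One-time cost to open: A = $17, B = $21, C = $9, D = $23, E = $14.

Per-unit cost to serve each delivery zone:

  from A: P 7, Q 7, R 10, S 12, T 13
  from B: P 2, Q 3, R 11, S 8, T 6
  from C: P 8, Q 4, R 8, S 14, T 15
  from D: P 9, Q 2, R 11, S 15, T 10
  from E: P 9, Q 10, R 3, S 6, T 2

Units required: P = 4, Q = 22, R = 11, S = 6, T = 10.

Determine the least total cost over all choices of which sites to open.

For any fixed open set, each delivery zone goes to its cheapest open site; total = fixed + service.
{B, E}: P→B 2·4=8, Q→B 3·22=66, R→E 3·11=33, S→E 6·6=36, T→E 2·10=20. Service 163; fixed 35; total 198.
{B, D, E}: P→B 2·4=8, Q→D 2·22=44, R→E 3·11=33, S→E 6·6=36, T→E 2·10=20. Service 141; fixed 58; total 199.
{D, E}: P→D 9·4=36, Q→D 2·22=44, R→E 3·11=33, S→E 6·6=36, T→E 2·10=20. Service 169; fixed 37; total 206.
{A, B, C, D, E}: service 141 + fixed 84 = 225
No other subset beats 198.

Minimum total cost: 198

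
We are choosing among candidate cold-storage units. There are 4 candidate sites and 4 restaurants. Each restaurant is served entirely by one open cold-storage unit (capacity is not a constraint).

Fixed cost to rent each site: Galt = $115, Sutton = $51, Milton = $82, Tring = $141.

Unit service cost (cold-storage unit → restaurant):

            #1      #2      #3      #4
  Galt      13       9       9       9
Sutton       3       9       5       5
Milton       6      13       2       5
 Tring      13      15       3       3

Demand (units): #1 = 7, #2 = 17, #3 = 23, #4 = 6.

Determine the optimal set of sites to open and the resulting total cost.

For any fixed open set, each restaurant goes to its cheapest open site; total = fixed + service.
{Sutton}: #1→Sutton 3·7=21, #2→Sutton 9·17=153, #3→Sutton 5·23=115, #4→Sutton 5·6=30. Service 319; fixed 51; total 370.
{Sutton, Milton}: service 250 + fixed 133 = 383
{Milton}: service 339 + fixed 82 = 421
{Galt, Sutton, Milton, Tring}: #1→Sutton 3·7=21, #2→Galt 9·17=153, #3→Milton 2·23=46, #4→Tring 3·6=18. Service 238; fixed 389; total 627.
No other subset beats 370.

Open Sutton only; minimum total cost 370.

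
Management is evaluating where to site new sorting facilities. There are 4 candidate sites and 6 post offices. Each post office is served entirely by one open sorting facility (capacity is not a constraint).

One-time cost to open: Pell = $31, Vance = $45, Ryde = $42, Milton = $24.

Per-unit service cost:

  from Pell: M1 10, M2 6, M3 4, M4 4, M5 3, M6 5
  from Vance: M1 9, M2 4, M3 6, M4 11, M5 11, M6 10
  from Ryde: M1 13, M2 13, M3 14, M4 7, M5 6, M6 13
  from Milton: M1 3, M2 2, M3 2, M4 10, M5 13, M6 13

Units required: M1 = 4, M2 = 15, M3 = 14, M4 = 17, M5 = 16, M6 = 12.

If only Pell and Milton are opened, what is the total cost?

Each post office is assigned to its cheapest site among the open ones.
{Pell, Milton}: M1→Milton 3·4=12, M2→Milton 2·15=30, M3→Milton 2·14=28, M4→Pell 4·17=68, M5→Pell 3·16=48, M6→Pell 5·12=60. Service 246; fixed 55; total 301.

Total cost: 301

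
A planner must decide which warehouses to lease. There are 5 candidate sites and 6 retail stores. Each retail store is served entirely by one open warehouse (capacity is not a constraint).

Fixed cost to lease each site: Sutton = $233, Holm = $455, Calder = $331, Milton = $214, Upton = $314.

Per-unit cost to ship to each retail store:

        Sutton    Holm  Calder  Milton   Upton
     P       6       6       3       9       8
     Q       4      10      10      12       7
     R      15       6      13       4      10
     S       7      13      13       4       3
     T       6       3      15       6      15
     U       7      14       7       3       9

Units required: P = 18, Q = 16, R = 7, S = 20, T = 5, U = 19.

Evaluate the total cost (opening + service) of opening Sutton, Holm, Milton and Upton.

Total cost: 1548

Each retail store is assigned to its cheapest site among the open ones.
{Sutton, Holm, Milton, Upton}: P→Sutton 6·18=108, Q→Sutton 4·16=64, R→Milton 4·7=28, S→Upton 3·20=60, T→Holm 3·5=15, U→Milton 3·19=57. Service 332; fixed 1216; total 1548.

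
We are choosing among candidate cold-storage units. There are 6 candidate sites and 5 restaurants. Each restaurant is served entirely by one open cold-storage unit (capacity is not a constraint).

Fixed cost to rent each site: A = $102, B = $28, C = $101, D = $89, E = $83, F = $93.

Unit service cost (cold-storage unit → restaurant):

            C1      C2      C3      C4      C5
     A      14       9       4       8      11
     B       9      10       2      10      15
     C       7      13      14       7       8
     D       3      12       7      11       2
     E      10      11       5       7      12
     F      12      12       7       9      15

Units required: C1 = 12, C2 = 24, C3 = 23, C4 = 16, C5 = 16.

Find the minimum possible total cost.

Minimum total cost: 631

For any fixed open set, each restaurant goes to its cheapest open site; total = fixed + service.
{B, D}: C1→D 3·12=36, C2→B 10·24=240, C3→B 2·23=46, C4→B 10·16=160, C5→D 2·16=32. Service 514; fixed 117; total 631.
{B, D, E}: C1→D 3·12=36, C2→B 10·24=240, C3→B 2·23=46, C4→E 7·16=112, C5→D 2·16=32. Service 466; fixed 200; total 666.
{A, B, D}: C1→D 3·12=36, C2→A 9·24=216, C3→B 2·23=46, C4→A 8·16=128, C5→D 2·16=32. Service 458; fixed 219; total 677.
{A, B, C, D, E, F}: C1→D 3·12=36, C2→A 9·24=216, C3→B 2·23=46, C4→C 7·16=112, C5→D 2·16=32. Service 442; fixed 496; total 938.
No other subset beats 631.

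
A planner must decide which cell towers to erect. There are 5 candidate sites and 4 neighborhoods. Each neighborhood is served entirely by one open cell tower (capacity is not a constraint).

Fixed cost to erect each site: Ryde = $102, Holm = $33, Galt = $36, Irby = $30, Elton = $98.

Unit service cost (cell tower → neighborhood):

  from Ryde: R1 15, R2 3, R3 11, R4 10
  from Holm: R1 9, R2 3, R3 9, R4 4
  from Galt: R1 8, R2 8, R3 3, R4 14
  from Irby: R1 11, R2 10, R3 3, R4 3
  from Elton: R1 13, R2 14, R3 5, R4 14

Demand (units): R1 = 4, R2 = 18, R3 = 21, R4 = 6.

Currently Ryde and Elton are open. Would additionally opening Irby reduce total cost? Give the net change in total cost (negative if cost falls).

Yes — net change −62 (cost falls by 62).

Current service cost with {Ryde, Elton}: 271.
Adding Irby: each neighborhood re-picks its cheapest; new service cost 179, saving 92.
Extra fixed cost: 30. Net change = 30 − 92 = -62.
(Totals: 471 → 409.)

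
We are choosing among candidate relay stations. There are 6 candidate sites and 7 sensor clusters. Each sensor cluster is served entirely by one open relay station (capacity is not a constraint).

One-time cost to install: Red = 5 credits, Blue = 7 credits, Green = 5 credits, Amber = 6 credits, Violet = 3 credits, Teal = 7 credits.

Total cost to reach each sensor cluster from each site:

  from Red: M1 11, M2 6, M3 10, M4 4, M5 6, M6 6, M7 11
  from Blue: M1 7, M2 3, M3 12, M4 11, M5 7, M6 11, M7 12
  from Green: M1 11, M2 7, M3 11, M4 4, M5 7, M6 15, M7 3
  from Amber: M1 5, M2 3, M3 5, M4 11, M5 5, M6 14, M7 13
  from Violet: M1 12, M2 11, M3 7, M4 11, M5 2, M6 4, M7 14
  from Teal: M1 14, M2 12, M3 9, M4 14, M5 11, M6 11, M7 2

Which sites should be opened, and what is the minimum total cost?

For any fixed open set, each sensor cluster goes to its cheapest open site; total = fixed + service.
{Green, Amber, Violet}: M1→Amber 5, M2→Amber 3, M3→Amber 5, M4→Green 4, M5→Violet 2, M6→Violet 4, M7→Green 3. Service 26; fixed 14; total 40.
{Red, Green, Amber, Violet}: M1→Amber 5, M2→Amber 3, M3→Amber 5, M4→Red 4, M5→Violet 2, M6→Violet 4, M7→Green 3. Service 26; fixed 19; total 45.
{Blue, Green, Violet}: M1→Blue 7, M2→Blue 3, M3→Violet 7, M4→Green 4, M5→Violet 2, M6→Violet 4, M7→Green 3. Service 30; fixed 15; total 45.
{Red, Blue, Green, Amber, Violet, Teal}: service 25 + fixed 33 = 58
No other subset beats 40.

Open Green, Amber and Violet; minimum total cost 40.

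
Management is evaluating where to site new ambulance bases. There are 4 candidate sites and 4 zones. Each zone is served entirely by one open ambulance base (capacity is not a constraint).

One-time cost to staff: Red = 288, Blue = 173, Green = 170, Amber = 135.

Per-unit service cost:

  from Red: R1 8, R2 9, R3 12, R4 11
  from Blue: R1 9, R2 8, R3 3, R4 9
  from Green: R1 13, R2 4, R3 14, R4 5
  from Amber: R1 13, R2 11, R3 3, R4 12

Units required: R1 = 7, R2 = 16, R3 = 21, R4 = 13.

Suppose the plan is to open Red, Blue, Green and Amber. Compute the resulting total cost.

Each zone is assigned to its cheapest site among the open ones.
{Red, Blue, Green, Amber}: R1→Red 8·7=56, R2→Green 4·16=64, R3→Blue 3·21=63, R4→Green 5·13=65. Service 248; fixed 766; total 1014.

Total cost: 1014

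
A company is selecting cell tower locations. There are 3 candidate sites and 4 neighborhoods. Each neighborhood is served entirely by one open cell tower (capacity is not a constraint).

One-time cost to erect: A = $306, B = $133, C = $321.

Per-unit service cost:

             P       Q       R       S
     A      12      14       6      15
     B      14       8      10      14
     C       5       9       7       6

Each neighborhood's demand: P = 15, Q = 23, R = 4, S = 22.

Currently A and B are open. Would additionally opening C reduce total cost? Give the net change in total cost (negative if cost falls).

Current service cost with {A, B}: 696.
Adding C: each neighborhood re-picks its cheapest; new service cost 415, saving 281.
Extra fixed cost: 321. Net change = 321 − 281 = 40.
(Totals: 1135 → 1175.)

No — net change +40 (cost rises by 40).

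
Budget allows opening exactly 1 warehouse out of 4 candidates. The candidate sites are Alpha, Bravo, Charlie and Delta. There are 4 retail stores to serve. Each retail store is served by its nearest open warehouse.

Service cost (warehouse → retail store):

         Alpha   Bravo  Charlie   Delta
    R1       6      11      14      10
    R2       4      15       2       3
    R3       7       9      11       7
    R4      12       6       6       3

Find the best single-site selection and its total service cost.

Choose Delta only; total service cost 23.

With exactly 1 open, each retail store uses its cheapest among the chosen.
{Delta}: R1→Delta 10, R2→Delta 3, R3→Delta 7, R4→Delta 3. Service cost 23.
{Alpha}: service cost 29
{Charlie}: service cost 33
Among all 4 size-1 choices, {Delta} is lowest.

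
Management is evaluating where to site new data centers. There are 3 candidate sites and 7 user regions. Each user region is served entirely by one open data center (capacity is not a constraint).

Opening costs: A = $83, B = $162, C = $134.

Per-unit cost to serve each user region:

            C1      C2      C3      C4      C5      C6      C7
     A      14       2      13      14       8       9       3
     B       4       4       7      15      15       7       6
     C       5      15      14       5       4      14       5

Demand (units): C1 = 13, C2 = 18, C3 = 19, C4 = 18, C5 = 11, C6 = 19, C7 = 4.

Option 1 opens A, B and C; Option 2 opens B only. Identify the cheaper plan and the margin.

Option 1 is cheaper by 132.

Option 1: {A, B, C}: C1→B 4·13=52, C2→A 2·18=36, C3→B 7·19=133, C4→C 5·18=90, C5→C 4·11=44, C6→B 7·19=133, C7→A 3·4=12. Service 500; fixed 379; total 879.
Option 2: {B}: C1→B 4·13=52, C2→B 4·18=72, C3→B 7·19=133, C4→B 15·18=270, C5→B 15·11=165, C6→B 7·19=133, C7→B 6·4=24. Service 849; fixed 162; total 1011.
Difference: |879 − 1011| = 132.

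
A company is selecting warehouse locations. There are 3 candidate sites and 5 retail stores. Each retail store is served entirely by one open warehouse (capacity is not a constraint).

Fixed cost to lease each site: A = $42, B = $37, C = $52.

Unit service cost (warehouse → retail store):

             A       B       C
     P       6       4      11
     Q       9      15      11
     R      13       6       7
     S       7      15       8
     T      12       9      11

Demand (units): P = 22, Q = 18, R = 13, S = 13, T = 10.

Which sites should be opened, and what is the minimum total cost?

For any fixed open set, each retail store goes to its cheapest open site; total = fixed + service.
{A, B}: P→B 4·22=88, Q→A 9·18=162, R→B 6·13=78, S→A 7·13=91, T→B 9·10=90. Service 509; fixed 79; total 588.
{A, B, C}: service 509 + fixed 131 = 640
{B, C}: service 558 + fixed 89 = 647
{B}: P→B 4·22=88, Q→B 15·18=270, R→B 6·13=78, S→B 15·13=195, T→B 9·10=90. Service 721; fixed 37; total 758.
(All 7 nonempty subsets were checked; A and B is lowest.)

Open A and B; minimum total cost 588.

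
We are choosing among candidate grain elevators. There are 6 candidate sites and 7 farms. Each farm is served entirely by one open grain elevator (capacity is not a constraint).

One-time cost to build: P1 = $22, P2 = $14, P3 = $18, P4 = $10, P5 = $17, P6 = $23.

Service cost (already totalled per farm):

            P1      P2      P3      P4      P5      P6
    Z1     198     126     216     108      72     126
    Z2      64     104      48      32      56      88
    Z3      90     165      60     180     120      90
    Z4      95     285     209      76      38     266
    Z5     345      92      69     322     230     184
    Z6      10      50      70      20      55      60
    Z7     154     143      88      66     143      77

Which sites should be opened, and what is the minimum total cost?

Open P3, P4 and P5; minimum total cost 402.

For any fixed open set, each farm goes to its cheapest open site; total = fixed + service.
{P3, P4, P5}: Z1→P5 72, Z2→P4 32, Z3→P3 60, Z4→P5 38, Z5→P3 69, Z6→P4 20, Z7→P4 66. Service 357; fixed 45; total 402.
{P1, P3, P4, P5}: Z1→P5 72, Z2→P4 32, Z3→P3 60, Z4→P5 38, Z5→P3 69, Z6→P1 10, Z7→P4 66. Service 347; fixed 67; total 414.
{P2, P3, P4, P5}: Z1→P5 72, Z2→P4 32, Z3→P3 60, Z4→P5 38, Z5→P3 69, Z6→P4 20, Z7→P4 66. Service 357; fixed 59; total 416.
{P1, P2, P3, P4, P5, P6}: Z1→P5 72, Z2→P4 32, Z3→P3 60, Z4→P5 38, Z5→P3 69, Z6→P1 10, Z7→P4 66. Service 347; fixed 104; total 451.
No other subset beats 402.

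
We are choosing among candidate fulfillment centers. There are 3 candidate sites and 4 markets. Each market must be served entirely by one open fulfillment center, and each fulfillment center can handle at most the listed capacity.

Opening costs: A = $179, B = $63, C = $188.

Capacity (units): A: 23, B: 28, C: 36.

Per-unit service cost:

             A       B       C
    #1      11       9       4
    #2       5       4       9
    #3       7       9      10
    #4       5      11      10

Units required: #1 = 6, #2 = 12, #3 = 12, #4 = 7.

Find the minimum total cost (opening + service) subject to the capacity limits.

Open {A, B}: #1→B 9·6=54, #2→B 4·12=48, #3→A 7·12=84, #4→A 5·7=35.
Loads: A carries 19/23, B carries 18/28. Service 221; fixed 242; total 463.
Next best feasible plan costs 499.

Minimum total cost: 463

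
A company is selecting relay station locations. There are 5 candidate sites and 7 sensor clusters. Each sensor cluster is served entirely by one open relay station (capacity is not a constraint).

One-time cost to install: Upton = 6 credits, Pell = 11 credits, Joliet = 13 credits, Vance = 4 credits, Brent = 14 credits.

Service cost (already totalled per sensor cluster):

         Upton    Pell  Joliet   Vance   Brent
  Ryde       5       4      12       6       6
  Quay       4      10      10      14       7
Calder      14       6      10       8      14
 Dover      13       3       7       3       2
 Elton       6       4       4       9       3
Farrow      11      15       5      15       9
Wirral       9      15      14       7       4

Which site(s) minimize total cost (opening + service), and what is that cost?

For any fixed open set, each sensor cluster goes to its cheapest open site; total = fixed + service.
{Upton, Vance}: Ryde→Upton 5, Quay→Upton 4, Calder→Vance 8, Dover→Vance 3, Elton→Upton 6, Farrow→Upton 11, Wirral→Vance 7. Service 44; fixed 10; total 54.
{Vance, Brent}: service 39 + fixed 18 = 57
{Upton, Pell}: Ryde→Pell 4, Quay→Upton 4, Calder→Pell 6, Dover→Pell 3, Elton→Pell 4, Farrow→Upton 11, Wirral→Upton 9. Service 41; fixed 17; total 58.
{Upton, Pell, Joliet, Vance, Brent}: service 28 + fixed 48 = 76
No other subset beats 54.

Open Upton and Vance; minimum total cost 54.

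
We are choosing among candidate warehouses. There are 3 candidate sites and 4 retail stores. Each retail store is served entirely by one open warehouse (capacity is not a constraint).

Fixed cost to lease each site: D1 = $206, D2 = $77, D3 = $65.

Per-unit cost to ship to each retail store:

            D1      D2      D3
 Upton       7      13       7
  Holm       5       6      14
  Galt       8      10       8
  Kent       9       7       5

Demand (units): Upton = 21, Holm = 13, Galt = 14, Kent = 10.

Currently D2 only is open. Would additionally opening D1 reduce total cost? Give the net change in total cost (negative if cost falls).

No — net change +39 (cost rises by 39).

Current service cost with {D2}: 561.
Adding D1: each retail store re-picks its cheapest; new service cost 394, saving 167.
Extra fixed cost: 206. Net change = 206 − 167 = 39.
(Totals: 638 → 677.)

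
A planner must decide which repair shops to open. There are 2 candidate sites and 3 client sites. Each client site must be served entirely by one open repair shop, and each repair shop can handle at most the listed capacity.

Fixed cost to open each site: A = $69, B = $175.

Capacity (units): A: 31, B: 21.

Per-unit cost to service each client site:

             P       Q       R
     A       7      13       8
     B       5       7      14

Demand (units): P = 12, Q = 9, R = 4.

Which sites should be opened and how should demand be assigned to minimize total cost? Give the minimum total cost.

Minimum total cost: 302

Open {A}: P→A 7·12=84, Q→A 13·9=117, R→A 8·4=32.
Loads: A carries 25/31. Service 233; fixed 69; total 302.
Next best feasible plan costs 399.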